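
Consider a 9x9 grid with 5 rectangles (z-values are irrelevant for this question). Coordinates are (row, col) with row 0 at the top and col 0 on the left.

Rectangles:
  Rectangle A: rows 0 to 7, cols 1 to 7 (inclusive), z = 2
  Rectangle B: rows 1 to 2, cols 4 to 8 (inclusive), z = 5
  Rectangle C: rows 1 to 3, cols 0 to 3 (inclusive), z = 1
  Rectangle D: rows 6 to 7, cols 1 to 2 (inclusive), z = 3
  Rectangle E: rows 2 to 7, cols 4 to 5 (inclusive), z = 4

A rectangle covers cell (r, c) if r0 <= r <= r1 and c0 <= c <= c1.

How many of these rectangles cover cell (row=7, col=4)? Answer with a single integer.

Check cell (7,4):
  A: rows 0-7 cols 1-7 -> covers
  B: rows 1-2 cols 4-8 -> outside (row miss)
  C: rows 1-3 cols 0-3 -> outside (row miss)
  D: rows 6-7 cols 1-2 -> outside (col miss)
  E: rows 2-7 cols 4-5 -> covers
Count covering = 2

Answer: 2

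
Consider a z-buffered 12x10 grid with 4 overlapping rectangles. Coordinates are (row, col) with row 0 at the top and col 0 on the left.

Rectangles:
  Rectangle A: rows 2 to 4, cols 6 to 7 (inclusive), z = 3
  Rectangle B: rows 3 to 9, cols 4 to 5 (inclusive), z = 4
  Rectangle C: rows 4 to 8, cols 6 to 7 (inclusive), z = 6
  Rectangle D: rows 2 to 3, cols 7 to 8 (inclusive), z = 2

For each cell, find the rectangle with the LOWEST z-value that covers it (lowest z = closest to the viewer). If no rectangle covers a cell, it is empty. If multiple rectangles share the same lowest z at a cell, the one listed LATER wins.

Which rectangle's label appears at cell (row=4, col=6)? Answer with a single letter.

Answer: A

Derivation:
Check cell (4,6):
  A: rows 2-4 cols 6-7 z=3 -> covers; best now A (z=3)
  B: rows 3-9 cols 4-5 -> outside (col miss)
  C: rows 4-8 cols 6-7 z=6 -> covers; best now A (z=3)
  D: rows 2-3 cols 7-8 -> outside (row miss)
Winner: A at z=3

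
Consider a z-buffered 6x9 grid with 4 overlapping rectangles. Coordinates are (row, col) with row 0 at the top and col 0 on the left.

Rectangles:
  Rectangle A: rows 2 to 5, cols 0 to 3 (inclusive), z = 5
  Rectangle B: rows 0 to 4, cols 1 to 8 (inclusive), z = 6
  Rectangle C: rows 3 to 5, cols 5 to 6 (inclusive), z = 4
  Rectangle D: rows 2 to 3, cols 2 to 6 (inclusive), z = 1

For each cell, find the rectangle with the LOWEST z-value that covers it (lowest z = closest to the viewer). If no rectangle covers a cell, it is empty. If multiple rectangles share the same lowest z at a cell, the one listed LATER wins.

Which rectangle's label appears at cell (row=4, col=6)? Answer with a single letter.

Answer: C

Derivation:
Check cell (4,6):
  A: rows 2-5 cols 0-3 -> outside (col miss)
  B: rows 0-4 cols 1-8 z=6 -> covers; best now B (z=6)
  C: rows 3-5 cols 5-6 z=4 -> covers; best now C (z=4)
  D: rows 2-3 cols 2-6 -> outside (row miss)
Winner: C at z=4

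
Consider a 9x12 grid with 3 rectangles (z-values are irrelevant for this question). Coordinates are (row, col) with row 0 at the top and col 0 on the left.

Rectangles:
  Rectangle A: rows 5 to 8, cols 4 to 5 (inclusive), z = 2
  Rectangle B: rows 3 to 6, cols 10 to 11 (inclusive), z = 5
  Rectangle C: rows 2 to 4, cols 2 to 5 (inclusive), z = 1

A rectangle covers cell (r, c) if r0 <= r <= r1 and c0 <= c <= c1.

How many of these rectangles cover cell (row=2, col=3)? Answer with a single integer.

Check cell (2,3):
  A: rows 5-8 cols 4-5 -> outside (row miss)
  B: rows 3-6 cols 10-11 -> outside (row miss)
  C: rows 2-4 cols 2-5 -> covers
Count covering = 1

Answer: 1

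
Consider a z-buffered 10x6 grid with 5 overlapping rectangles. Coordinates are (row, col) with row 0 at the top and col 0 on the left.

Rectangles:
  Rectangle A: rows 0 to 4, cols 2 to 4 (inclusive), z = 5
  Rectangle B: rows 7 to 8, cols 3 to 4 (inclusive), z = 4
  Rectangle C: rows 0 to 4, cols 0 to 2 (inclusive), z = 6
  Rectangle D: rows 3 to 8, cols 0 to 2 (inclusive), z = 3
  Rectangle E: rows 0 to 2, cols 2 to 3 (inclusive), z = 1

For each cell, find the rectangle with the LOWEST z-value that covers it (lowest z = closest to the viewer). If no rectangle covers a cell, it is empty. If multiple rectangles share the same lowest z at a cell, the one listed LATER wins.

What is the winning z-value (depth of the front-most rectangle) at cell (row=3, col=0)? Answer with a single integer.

Answer: 3

Derivation:
Check cell (3,0):
  A: rows 0-4 cols 2-4 -> outside (col miss)
  B: rows 7-8 cols 3-4 -> outside (row miss)
  C: rows 0-4 cols 0-2 z=6 -> covers; best now C (z=6)
  D: rows 3-8 cols 0-2 z=3 -> covers; best now D (z=3)
  E: rows 0-2 cols 2-3 -> outside (row miss)
Winner: D at z=3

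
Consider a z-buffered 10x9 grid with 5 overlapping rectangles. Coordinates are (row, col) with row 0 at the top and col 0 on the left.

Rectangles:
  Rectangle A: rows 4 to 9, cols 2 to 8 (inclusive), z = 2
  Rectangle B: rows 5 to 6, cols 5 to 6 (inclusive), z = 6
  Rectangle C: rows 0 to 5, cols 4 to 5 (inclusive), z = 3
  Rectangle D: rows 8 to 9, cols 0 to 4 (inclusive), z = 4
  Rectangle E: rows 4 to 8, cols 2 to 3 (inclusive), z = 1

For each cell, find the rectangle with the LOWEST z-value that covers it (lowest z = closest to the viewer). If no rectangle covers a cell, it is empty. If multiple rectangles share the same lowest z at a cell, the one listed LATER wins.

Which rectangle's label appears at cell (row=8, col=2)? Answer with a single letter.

Answer: E

Derivation:
Check cell (8,2):
  A: rows 4-9 cols 2-8 z=2 -> covers; best now A (z=2)
  B: rows 5-6 cols 5-6 -> outside (row miss)
  C: rows 0-5 cols 4-5 -> outside (row miss)
  D: rows 8-9 cols 0-4 z=4 -> covers; best now A (z=2)
  E: rows 4-8 cols 2-3 z=1 -> covers; best now E (z=1)
Winner: E at z=1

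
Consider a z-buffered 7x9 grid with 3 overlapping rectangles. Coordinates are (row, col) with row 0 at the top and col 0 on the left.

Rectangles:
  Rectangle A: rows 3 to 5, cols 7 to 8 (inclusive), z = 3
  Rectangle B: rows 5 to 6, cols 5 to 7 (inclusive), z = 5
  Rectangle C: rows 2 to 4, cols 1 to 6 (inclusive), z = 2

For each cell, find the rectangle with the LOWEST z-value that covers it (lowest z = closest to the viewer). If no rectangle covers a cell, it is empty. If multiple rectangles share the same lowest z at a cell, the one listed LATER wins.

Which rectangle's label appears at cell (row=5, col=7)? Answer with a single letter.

Answer: A

Derivation:
Check cell (5,7):
  A: rows 3-5 cols 7-8 z=3 -> covers; best now A (z=3)
  B: rows 5-6 cols 5-7 z=5 -> covers; best now A (z=3)
  C: rows 2-4 cols 1-6 -> outside (row miss)
Winner: A at z=3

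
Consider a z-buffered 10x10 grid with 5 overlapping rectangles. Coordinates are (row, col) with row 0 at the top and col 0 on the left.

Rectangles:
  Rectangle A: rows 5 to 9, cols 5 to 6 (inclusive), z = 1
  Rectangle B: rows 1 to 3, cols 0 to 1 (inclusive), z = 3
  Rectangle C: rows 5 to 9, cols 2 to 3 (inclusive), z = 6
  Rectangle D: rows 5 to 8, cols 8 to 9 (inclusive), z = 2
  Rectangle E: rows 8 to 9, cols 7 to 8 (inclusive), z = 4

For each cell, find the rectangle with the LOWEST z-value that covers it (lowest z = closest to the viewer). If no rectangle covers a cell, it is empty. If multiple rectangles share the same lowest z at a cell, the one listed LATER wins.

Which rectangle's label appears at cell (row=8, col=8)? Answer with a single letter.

Check cell (8,8):
  A: rows 5-9 cols 5-6 -> outside (col miss)
  B: rows 1-3 cols 0-1 -> outside (row miss)
  C: rows 5-9 cols 2-3 -> outside (col miss)
  D: rows 5-8 cols 8-9 z=2 -> covers; best now D (z=2)
  E: rows 8-9 cols 7-8 z=4 -> covers; best now D (z=2)
Winner: D at z=2

Answer: D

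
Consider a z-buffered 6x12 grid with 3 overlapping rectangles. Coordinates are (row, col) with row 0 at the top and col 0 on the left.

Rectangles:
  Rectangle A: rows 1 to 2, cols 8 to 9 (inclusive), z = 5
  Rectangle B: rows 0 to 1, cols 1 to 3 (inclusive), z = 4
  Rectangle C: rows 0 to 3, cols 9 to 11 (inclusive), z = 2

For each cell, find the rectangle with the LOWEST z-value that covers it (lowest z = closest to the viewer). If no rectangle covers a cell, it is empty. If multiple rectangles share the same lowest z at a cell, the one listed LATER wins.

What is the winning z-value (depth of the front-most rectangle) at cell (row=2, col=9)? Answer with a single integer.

Answer: 2

Derivation:
Check cell (2,9):
  A: rows 1-2 cols 8-9 z=5 -> covers; best now A (z=5)
  B: rows 0-1 cols 1-3 -> outside (row miss)
  C: rows 0-3 cols 9-11 z=2 -> covers; best now C (z=2)
Winner: C at z=2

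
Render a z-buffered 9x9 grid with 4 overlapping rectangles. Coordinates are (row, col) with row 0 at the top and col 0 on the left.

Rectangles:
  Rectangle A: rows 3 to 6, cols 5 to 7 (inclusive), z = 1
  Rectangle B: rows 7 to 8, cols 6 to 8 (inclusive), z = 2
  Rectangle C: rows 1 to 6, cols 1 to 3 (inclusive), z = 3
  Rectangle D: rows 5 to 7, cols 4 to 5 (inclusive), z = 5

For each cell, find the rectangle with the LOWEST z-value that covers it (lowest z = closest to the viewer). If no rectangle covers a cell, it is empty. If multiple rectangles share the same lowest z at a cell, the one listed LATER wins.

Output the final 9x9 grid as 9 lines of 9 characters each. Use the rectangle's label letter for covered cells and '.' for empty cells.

.........
.CCC.....
.CCC.....
.CCC.AAA.
.CCC.AAA.
.CCCDAAA.
.CCCDAAA.
....DDBBB
......BBB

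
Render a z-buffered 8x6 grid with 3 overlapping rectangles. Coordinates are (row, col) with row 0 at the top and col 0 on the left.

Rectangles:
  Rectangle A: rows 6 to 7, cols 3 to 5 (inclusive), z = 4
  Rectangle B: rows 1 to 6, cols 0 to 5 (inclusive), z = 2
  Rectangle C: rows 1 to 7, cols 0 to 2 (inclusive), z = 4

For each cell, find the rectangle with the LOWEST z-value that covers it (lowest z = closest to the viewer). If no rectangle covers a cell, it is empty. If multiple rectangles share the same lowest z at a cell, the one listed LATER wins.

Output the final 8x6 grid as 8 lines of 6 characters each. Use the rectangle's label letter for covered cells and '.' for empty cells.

......
BBBBBB
BBBBBB
BBBBBB
BBBBBB
BBBBBB
BBBBBB
CCCAAA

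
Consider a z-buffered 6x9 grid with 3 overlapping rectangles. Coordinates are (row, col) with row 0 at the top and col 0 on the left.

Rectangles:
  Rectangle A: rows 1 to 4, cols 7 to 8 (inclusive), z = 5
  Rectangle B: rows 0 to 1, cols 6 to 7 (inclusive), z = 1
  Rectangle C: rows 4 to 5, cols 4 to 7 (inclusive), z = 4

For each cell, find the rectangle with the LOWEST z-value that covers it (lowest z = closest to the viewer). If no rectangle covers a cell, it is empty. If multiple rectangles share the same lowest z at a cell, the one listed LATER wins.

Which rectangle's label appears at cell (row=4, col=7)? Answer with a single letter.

Check cell (4,7):
  A: rows 1-4 cols 7-8 z=5 -> covers; best now A (z=5)
  B: rows 0-1 cols 6-7 -> outside (row miss)
  C: rows 4-5 cols 4-7 z=4 -> covers; best now C (z=4)
Winner: C at z=4

Answer: C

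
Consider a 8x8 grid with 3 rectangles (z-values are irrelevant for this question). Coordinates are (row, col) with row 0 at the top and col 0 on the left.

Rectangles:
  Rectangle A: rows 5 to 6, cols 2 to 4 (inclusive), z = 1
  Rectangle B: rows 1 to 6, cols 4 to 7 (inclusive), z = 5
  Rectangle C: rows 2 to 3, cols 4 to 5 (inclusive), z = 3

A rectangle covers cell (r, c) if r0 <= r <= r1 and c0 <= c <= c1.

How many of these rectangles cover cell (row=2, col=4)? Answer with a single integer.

Check cell (2,4):
  A: rows 5-6 cols 2-4 -> outside (row miss)
  B: rows 1-6 cols 4-7 -> covers
  C: rows 2-3 cols 4-5 -> covers
Count covering = 2

Answer: 2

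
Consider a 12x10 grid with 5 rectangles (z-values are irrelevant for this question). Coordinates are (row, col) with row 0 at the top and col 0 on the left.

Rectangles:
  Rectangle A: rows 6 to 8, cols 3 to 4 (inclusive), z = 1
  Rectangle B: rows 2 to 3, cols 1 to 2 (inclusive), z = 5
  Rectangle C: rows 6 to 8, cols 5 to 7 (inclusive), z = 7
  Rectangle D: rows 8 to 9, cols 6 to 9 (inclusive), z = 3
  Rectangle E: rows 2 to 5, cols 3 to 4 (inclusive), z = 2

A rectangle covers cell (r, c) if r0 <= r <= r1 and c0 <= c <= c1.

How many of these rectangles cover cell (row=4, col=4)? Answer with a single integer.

Check cell (4,4):
  A: rows 6-8 cols 3-4 -> outside (row miss)
  B: rows 2-3 cols 1-2 -> outside (row miss)
  C: rows 6-8 cols 5-7 -> outside (row miss)
  D: rows 8-9 cols 6-9 -> outside (row miss)
  E: rows 2-5 cols 3-4 -> covers
Count covering = 1

Answer: 1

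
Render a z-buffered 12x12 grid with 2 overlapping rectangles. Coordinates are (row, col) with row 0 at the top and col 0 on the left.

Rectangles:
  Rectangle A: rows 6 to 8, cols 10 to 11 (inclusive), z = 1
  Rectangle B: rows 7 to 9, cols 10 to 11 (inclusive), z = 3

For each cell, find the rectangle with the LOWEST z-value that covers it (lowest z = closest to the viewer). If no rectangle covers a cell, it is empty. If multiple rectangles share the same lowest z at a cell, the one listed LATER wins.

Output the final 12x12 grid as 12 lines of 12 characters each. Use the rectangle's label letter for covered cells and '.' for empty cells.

............
............
............
............
............
............
..........AA
..........AA
..........AA
..........BB
............
............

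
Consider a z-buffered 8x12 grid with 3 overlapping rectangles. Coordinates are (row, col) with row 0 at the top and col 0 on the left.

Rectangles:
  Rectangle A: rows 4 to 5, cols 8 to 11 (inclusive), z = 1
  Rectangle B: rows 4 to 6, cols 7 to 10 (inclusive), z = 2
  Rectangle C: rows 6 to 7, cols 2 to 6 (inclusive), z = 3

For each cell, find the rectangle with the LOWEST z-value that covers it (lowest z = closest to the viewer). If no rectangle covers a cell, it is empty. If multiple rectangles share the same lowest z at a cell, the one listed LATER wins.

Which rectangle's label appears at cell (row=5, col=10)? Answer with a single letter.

Check cell (5,10):
  A: rows 4-5 cols 8-11 z=1 -> covers; best now A (z=1)
  B: rows 4-6 cols 7-10 z=2 -> covers; best now A (z=1)
  C: rows 6-7 cols 2-6 -> outside (row miss)
Winner: A at z=1

Answer: A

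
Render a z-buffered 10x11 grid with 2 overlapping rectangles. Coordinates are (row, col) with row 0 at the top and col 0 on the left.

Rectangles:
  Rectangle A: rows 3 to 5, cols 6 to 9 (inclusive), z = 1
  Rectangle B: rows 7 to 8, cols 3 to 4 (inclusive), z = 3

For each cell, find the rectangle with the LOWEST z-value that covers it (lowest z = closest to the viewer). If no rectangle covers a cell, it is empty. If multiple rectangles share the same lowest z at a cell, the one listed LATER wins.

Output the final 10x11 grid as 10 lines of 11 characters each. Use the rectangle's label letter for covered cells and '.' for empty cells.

...........
...........
...........
......AAAA.
......AAAA.
......AAAA.
...........
...BB......
...BB......
...........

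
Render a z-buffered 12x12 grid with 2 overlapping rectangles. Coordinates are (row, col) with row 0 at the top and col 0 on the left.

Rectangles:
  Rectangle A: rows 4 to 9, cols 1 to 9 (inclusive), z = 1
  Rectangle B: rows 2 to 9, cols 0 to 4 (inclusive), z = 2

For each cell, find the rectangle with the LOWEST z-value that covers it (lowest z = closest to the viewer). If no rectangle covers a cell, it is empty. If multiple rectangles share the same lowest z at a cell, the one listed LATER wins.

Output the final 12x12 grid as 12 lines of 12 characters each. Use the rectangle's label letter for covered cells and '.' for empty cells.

............
............
BBBBB.......
BBBBB.......
BAAAAAAAAA..
BAAAAAAAAA..
BAAAAAAAAA..
BAAAAAAAAA..
BAAAAAAAAA..
BAAAAAAAAA..
............
............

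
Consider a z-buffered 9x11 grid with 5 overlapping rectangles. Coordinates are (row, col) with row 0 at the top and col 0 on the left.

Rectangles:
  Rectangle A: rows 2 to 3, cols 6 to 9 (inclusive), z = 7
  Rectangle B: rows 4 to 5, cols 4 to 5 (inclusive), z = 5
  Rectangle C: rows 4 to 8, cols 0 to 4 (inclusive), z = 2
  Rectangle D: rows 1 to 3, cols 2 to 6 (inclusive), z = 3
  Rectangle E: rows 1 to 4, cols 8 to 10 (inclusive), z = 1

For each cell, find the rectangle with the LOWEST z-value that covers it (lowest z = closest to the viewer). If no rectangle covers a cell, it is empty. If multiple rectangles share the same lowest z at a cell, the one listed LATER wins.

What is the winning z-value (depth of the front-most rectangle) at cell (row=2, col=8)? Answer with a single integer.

Check cell (2,8):
  A: rows 2-3 cols 6-9 z=7 -> covers; best now A (z=7)
  B: rows 4-5 cols 4-5 -> outside (row miss)
  C: rows 4-8 cols 0-4 -> outside (row miss)
  D: rows 1-3 cols 2-6 -> outside (col miss)
  E: rows 1-4 cols 8-10 z=1 -> covers; best now E (z=1)
Winner: E at z=1

Answer: 1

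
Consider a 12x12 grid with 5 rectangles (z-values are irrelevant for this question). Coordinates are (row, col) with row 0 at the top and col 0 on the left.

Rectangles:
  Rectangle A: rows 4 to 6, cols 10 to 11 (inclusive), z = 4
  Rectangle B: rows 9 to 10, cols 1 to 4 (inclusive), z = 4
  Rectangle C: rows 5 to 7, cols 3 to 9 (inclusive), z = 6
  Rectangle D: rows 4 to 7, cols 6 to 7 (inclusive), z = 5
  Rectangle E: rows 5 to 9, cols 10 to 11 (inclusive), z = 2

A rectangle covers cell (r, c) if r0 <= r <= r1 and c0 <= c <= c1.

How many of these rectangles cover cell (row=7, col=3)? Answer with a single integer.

Check cell (7,3):
  A: rows 4-6 cols 10-11 -> outside (row miss)
  B: rows 9-10 cols 1-4 -> outside (row miss)
  C: rows 5-7 cols 3-9 -> covers
  D: rows 4-7 cols 6-7 -> outside (col miss)
  E: rows 5-9 cols 10-11 -> outside (col miss)
Count covering = 1

Answer: 1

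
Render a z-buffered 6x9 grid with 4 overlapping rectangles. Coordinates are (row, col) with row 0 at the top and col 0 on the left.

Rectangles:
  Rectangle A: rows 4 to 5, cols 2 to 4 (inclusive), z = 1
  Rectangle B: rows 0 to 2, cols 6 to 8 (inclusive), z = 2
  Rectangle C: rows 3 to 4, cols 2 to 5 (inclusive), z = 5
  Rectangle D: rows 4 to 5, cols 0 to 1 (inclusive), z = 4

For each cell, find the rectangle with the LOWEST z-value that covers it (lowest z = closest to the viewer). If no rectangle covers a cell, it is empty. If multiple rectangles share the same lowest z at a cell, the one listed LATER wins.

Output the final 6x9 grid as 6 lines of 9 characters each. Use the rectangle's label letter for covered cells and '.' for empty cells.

......BBB
......BBB
......BBB
..CCCC...
DDAAAC...
DDAAA....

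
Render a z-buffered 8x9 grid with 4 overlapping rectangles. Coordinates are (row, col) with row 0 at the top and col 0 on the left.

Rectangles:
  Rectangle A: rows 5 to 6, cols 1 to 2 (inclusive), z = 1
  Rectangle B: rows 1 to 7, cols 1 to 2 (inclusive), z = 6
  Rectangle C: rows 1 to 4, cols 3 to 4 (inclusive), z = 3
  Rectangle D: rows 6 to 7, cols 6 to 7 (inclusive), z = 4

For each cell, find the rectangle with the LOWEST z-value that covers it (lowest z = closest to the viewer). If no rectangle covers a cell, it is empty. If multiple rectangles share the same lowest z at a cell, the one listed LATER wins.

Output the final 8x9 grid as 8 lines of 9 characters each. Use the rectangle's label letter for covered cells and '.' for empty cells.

.........
.BBCC....
.BBCC....
.BBCC....
.BBCC....
.AA......
.AA...DD.
.BB...DD.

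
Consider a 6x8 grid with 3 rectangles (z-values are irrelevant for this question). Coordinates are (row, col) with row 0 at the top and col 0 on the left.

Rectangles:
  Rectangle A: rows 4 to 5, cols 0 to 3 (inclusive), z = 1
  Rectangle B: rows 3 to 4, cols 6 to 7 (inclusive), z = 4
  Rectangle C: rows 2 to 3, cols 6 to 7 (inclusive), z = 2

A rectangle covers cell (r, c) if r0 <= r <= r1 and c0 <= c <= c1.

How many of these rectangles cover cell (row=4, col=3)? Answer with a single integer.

Check cell (4,3):
  A: rows 4-5 cols 0-3 -> covers
  B: rows 3-4 cols 6-7 -> outside (col miss)
  C: rows 2-3 cols 6-7 -> outside (row miss)
Count covering = 1

Answer: 1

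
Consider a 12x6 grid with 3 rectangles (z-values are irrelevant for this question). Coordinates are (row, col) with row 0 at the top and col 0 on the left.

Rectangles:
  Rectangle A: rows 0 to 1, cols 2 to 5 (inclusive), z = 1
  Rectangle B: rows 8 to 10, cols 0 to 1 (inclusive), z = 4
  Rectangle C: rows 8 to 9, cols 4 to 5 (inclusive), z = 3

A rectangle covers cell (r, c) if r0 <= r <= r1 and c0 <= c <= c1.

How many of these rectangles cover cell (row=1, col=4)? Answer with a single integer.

Answer: 1

Derivation:
Check cell (1,4):
  A: rows 0-1 cols 2-5 -> covers
  B: rows 8-10 cols 0-1 -> outside (row miss)
  C: rows 8-9 cols 4-5 -> outside (row miss)
Count covering = 1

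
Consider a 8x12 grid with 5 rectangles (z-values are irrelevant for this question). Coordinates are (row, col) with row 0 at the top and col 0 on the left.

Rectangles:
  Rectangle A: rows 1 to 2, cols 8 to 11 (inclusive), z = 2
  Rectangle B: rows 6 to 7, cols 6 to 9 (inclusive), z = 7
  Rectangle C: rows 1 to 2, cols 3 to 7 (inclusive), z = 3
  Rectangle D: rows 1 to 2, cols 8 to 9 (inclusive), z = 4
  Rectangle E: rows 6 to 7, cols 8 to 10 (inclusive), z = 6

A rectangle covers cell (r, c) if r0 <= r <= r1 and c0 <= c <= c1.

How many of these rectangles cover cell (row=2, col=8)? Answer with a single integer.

Check cell (2,8):
  A: rows 1-2 cols 8-11 -> covers
  B: rows 6-7 cols 6-9 -> outside (row miss)
  C: rows 1-2 cols 3-7 -> outside (col miss)
  D: rows 1-2 cols 8-9 -> covers
  E: rows 6-7 cols 8-10 -> outside (row miss)
Count covering = 2

Answer: 2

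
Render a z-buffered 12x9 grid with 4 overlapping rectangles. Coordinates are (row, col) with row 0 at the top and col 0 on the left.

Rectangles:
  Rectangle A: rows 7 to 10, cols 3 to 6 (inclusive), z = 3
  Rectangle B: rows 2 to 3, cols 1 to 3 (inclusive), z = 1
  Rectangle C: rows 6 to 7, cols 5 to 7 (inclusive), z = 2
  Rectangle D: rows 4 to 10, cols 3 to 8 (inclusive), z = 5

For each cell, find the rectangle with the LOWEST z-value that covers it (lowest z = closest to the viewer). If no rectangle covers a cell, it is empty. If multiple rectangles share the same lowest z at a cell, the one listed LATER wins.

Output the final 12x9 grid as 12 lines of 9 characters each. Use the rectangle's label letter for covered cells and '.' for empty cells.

.........
.........
.BBB.....
.BBB.....
...DDDDDD
...DDDDDD
...DDCCCD
...AACCCD
...AAAADD
...AAAADD
...AAAADD
.........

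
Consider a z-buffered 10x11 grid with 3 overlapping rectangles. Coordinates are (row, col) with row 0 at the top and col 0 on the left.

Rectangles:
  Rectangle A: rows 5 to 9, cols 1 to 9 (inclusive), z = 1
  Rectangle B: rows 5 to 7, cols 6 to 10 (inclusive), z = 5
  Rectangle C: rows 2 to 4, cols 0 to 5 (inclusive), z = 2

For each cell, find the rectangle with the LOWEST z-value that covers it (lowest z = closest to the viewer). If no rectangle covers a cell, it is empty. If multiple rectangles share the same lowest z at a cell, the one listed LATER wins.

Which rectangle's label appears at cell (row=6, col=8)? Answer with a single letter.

Check cell (6,8):
  A: rows 5-9 cols 1-9 z=1 -> covers; best now A (z=1)
  B: rows 5-7 cols 6-10 z=5 -> covers; best now A (z=1)
  C: rows 2-4 cols 0-5 -> outside (row miss)
Winner: A at z=1

Answer: A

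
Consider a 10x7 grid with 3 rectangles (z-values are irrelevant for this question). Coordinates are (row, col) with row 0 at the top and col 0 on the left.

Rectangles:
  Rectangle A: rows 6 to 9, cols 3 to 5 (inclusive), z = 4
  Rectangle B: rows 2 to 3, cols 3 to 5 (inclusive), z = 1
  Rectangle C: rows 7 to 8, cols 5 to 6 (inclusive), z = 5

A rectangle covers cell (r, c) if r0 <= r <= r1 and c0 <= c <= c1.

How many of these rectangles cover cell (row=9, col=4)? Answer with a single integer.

Answer: 1

Derivation:
Check cell (9,4):
  A: rows 6-9 cols 3-5 -> covers
  B: rows 2-3 cols 3-5 -> outside (row miss)
  C: rows 7-8 cols 5-6 -> outside (row miss)
Count covering = 1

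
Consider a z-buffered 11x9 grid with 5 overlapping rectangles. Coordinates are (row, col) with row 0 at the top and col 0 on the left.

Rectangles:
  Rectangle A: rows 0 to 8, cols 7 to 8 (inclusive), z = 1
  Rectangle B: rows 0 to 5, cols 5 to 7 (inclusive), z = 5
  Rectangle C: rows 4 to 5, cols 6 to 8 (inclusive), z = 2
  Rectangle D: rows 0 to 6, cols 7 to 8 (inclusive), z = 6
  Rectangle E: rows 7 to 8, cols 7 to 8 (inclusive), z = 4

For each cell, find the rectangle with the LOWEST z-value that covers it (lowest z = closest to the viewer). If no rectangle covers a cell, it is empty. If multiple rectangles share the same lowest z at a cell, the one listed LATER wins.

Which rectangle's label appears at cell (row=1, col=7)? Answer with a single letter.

Check cell (1,7):
  A: rows 0-8 cols 7-8 z=1 -> covers; best now A (z=1)
  B: rows 0-5 cols 5-7 z=5 -> covers; best now A (z=1)
  C: rows 4-5 cols 6-8 -> outside (row miss)
  D: rows 0-6 cols 7-8 z=6 -> covers; best now A (z=1)
  E: rows 7-8 cols 7-8 -> outside (row miss)
Winner: A at z=1

Answer: A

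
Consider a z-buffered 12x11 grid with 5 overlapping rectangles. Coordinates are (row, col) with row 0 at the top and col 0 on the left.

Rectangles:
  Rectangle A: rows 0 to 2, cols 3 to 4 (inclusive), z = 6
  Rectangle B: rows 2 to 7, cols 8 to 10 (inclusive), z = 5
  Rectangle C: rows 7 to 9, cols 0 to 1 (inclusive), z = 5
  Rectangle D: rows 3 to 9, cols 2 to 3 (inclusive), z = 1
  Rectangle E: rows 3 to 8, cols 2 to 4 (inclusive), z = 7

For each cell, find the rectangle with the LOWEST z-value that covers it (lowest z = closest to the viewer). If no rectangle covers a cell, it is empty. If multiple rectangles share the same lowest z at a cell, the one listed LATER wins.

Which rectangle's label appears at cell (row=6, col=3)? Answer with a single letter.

Check cell (6,3):
  A: rows 0-2 cols 3-4 -> outside (row miss)
  B: rows 2-7 cols 8-10 -> outside (col miss)
  C: rows 7-9 cols 0-1 -> outside (row miss)
  D: rows 3-9 cols 2-3 z=1 -> covers; best now D (z=1)
  E: rows 3-8 cols 2-4 z=7 -> covers; best now D (z=1)
Winner: D at z=1

Answer: D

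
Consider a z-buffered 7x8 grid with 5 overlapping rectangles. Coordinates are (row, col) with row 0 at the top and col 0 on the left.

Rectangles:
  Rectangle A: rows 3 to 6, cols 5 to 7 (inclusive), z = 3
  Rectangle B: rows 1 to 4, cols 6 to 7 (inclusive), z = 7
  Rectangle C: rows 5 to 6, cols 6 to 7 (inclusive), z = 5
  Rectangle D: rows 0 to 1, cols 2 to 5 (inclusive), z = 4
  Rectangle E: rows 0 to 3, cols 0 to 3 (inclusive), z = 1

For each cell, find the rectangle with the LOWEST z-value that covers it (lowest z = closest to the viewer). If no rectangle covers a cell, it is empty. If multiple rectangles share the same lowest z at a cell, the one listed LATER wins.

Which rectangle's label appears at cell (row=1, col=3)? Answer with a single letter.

Check cell (1,3):
  A: rows 3-6 cols 5-7 -> outside (row miss)
  B: rows 1-4 cols 6-7 -> outside (col miss)
  C: rows 5-6 cols 6-7 -> outside (row miss)
  D: rows 0-1 cols 2-5 z=4 -> covers; best now D (z=4)
  E: rows 0-3 cols 0-3 z=1 -> covers; best now E (z=1)
Winner: E at z=1

Answer: E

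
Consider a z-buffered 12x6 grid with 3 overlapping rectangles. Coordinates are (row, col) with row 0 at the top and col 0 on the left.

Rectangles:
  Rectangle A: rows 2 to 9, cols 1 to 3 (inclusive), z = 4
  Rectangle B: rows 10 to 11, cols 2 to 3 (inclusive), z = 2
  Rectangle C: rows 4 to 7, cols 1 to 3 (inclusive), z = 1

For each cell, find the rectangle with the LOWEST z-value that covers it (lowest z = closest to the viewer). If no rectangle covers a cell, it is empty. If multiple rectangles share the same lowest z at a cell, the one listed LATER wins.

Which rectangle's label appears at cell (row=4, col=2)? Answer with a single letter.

Answer: C

Derivation:
Check cell (4,2):
  A: rows 2-9 cols 1-3 z=4 -> covers; best now A (z=4)
  B: rows 10-11 cols 2-3 -> outside (row miss)
  C: rows 4-7 cols 1-3 z=1 -> covers; best now C (z=1)
Winner: C at z=1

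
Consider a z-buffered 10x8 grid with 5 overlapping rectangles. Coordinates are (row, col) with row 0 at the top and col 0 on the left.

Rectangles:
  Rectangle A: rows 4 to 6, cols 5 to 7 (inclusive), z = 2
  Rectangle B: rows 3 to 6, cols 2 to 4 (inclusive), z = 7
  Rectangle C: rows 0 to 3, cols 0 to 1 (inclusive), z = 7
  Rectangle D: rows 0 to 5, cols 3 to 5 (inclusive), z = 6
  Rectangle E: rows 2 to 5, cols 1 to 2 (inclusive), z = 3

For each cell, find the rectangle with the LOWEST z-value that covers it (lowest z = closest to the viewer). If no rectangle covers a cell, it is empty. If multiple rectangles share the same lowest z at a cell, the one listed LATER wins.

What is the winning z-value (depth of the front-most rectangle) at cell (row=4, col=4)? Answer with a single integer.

Answer: 6

Derivation:
Check cell (4,4):
  A: rows 4-6 cols 5-7 -> outside (col miss)
  B: rows 3-6 cols 2-4 z=7 -> covers; best now B (z=7)
  C: rows 0-3 cols 0-1 -> outside (row miss)
  D: rows 0-5 cols 3-5 z=6 -> covers; best now D (z=6)
  E: rows 2-5 cols 1-2 -> outside (col miss)
Winner: D at z=6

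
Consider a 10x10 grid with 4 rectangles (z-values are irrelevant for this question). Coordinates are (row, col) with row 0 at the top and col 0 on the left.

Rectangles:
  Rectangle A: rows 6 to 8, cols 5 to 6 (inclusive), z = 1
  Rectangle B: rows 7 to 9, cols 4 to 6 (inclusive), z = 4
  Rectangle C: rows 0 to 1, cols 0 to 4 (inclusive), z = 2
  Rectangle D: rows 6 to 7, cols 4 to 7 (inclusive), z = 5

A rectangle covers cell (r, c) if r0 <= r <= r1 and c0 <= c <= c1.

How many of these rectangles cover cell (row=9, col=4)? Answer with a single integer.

Answer: 1

Derivation:
Check cell (9,4):
  A: rows 6-8 cols 5-6 -> outside (row miss)
  B: rows 7-9 cols 4-6 -> covers
  C: rows 0-1 cols 0-4 -> outside (row miss)
  D: rows 6-7 cols 4-7 -> outside (row miss)
Count covering = 1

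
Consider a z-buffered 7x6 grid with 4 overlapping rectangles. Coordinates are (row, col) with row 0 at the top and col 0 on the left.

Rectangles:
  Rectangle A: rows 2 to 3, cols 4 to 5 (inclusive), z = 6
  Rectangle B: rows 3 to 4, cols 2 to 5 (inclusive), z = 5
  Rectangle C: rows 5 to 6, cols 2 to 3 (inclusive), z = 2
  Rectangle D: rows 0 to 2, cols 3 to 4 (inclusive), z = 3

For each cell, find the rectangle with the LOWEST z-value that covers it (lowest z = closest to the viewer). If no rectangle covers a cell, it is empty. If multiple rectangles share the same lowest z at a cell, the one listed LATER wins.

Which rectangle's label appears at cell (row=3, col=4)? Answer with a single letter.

Answer: B

Derivation:
Check cell (3,4):
  A: rows 2-3 cols 4-5 z=6 -> covers; best now A (z=6)
  B: rows 3-4 cols 2-5 z=5 -> covers; best now B (z=5)
  C: rows 5-6 cols 2-3 -> outside (row miss)
  D: rows 0-2 cols 3-4 -> outside (row miss)
Winner: B at z=5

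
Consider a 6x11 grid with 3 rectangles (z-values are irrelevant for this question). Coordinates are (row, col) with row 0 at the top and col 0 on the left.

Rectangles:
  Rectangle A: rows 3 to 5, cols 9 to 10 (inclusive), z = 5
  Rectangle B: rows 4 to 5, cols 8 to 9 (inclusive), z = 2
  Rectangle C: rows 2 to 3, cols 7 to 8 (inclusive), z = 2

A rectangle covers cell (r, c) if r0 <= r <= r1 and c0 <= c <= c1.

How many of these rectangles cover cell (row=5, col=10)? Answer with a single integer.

Answer: 1

Derivation:
Check cell (5,10):
  A: rows 3-5 cols 9-10 -> covers
  B: rows 4-5 cols 8-9 -> outside (col miss)
  C: rows 2-3 cols 7-8 -> outside (row miss)
Count covering = 1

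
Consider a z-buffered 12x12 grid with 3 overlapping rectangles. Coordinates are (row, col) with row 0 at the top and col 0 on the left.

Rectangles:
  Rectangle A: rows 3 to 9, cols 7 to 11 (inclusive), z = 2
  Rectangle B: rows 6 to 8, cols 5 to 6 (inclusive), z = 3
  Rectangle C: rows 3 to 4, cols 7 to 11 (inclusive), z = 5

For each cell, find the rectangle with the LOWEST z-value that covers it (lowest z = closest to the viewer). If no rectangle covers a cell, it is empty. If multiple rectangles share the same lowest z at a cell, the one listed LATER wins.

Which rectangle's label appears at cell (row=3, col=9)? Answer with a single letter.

Answer: A

Derivation:
Check cell (3,9):
  A: rows 3-9 cols 7-11 z=2 -> covers; best now A (z=2)
  B: rows 6-8 cols 5-6 -> outside (row miss)
  C: rows 3-4 cols 7-11 z=5 -> covers; best now A (z=2)
Winner: A at z=2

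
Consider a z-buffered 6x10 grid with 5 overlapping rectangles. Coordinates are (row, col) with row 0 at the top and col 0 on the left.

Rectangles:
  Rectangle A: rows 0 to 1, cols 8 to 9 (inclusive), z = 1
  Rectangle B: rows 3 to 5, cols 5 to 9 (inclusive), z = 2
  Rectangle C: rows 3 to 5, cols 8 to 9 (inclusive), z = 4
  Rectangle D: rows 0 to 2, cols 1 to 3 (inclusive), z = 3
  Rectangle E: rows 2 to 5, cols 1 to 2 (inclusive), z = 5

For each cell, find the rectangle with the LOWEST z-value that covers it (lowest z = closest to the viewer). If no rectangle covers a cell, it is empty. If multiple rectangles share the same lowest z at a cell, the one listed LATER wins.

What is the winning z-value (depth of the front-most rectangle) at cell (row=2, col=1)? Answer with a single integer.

Answer: 3

Derivation:
Check cell (2,1):
  A: rows 0-1 cols 8-9 -> outside (row miss)
  B: rows 3-5 cols 5-9 -> outside (row miss)
  C: rows 3-5 cols 8-9 -> outside (row miss)
  D: rows 0-2 cols 1-3 z=3 -> covers; best now D (z=3)
  E: rows 2-5 cols 1-2 z=5 -> covers; best now D (z=3)
Winner: D at z=3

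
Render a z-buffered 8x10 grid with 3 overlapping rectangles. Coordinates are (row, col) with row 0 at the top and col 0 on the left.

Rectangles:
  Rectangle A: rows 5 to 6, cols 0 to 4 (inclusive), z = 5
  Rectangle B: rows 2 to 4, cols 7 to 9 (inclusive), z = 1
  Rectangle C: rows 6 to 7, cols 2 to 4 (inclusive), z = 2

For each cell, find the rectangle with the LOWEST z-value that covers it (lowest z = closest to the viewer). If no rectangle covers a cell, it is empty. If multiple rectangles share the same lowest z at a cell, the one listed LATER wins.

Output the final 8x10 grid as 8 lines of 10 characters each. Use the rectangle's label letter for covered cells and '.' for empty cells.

..........
..........
.......BBB
.......BBB
.......BBB
AAAAA.....
AACCC.....
..CCC.....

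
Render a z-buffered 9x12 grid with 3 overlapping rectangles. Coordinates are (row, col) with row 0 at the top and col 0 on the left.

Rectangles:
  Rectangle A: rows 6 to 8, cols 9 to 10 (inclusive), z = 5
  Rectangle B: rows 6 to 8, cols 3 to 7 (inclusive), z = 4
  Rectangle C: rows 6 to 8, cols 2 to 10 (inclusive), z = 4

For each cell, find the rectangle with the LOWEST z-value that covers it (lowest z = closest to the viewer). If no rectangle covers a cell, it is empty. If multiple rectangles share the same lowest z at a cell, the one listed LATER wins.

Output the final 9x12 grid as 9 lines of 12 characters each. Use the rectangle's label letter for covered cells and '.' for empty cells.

............
............
............
............
............
............
..CCCCCCCCC.
..CCCCCCCCC.
..CCCCCCCCC.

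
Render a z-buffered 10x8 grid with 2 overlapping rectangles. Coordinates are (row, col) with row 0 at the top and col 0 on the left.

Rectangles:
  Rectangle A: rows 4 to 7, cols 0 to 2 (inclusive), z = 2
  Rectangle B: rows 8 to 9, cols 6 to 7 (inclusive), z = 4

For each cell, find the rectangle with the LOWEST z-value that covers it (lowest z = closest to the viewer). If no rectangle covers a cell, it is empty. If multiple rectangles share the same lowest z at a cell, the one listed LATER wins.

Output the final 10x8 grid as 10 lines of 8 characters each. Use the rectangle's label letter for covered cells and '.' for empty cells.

........
........
........
........
AAA.....
AAA.....
AAA.....
AAA.....
......BB
......BB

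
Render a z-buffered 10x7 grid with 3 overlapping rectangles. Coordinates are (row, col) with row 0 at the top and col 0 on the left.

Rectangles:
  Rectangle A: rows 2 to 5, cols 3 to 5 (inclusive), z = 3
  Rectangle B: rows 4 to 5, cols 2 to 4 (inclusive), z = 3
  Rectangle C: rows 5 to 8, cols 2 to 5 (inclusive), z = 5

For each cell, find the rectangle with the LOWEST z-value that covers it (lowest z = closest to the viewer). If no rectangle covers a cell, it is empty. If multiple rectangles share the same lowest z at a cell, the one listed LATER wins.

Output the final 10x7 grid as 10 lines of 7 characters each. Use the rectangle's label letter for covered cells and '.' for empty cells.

.......
.......
...AAA.
...AAA.
..BBBA.
..BBBA.
..CCCC.
..CCCC.
..CCCC.
.......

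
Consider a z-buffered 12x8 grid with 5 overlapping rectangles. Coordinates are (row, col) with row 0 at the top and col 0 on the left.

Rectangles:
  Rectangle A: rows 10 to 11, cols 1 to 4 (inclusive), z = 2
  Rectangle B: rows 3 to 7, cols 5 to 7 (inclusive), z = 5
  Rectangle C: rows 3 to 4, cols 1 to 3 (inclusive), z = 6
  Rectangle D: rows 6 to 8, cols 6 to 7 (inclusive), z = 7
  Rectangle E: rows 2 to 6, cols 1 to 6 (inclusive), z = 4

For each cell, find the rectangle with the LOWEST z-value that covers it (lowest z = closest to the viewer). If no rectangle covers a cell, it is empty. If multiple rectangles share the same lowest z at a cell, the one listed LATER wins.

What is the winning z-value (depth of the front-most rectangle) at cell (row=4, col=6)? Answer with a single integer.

Check cell (4,6):
  A: rows 10-11 cols 1-4 -> outside (row miss)
  B: rows 3-7 cols 5-7 z=5 -> covers; best now B (z=5)
  C: rows 3-4 cols 1-3 -> outside (col miss)
  D: rows 6-8 cols 6-7 -> outside (row miss)
  E: rows 2-6 cols 1-6 z=4 -> covers; best now E (z=4)
Winner: E at z=4

Answer: 4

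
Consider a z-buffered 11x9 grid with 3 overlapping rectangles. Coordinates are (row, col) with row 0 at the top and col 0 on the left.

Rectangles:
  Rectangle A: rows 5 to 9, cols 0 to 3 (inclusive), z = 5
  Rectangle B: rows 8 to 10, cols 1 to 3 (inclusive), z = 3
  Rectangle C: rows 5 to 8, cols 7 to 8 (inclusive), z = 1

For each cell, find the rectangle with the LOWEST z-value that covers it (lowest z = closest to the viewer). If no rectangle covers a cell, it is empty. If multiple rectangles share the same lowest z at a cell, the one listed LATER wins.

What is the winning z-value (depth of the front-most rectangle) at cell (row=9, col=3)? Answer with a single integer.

Answer: 3

Derivation:
Check cell (9,3):
  A: rows 5-9 cols 0-3 z=5 -> covers; best now A (z=5)
  B: rows 8-10 cols 1-3 z=3 -> covers; best now B (z=3)
  C: rows 5-8 cols 7-8 -> outside (row miss)
Winner: B at z=3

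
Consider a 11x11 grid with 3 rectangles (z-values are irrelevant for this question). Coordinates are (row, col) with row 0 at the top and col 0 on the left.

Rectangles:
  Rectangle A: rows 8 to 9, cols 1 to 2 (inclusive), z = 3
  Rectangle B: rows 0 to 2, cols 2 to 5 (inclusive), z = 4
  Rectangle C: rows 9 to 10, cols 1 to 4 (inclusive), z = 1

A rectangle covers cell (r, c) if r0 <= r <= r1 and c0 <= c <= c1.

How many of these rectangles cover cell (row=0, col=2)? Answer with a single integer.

Answer: 1

Derivation:
Check cell (0,2):
  A: rows 8-9 cols 1-2 -> outside (row miss)
  B: rows 0-2 cols 2-5 -> covers
  C: rows 9-10 cols 1-4 -> outside (row miss)
Count covering = 1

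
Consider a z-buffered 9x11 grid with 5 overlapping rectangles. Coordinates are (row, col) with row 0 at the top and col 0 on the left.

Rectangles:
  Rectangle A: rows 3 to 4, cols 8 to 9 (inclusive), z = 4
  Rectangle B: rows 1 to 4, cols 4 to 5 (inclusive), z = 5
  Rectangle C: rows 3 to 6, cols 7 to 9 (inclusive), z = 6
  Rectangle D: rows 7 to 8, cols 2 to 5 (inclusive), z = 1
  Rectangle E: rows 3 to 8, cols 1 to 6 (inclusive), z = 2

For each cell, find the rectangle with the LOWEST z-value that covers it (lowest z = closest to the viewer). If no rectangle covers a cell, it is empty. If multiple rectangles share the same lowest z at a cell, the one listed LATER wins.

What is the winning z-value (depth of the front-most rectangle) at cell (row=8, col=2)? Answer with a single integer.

Check cell (8,2):
  A: rows 3-4 cols 8-9 -> outside (row miss)
  B: rows 1-4 cols 4-5 -> outside (row miss)
  C: rows 3-6 cols 7-9 -> outside (row miss)
  D: rows 7-8 cols 2-5 z=1 -> covers; best now D (z=1)
  E: rows 3-8 cols 1-6 z=2 -> covers; best now D (z=1)
Winner: D at z=1

Answer: 1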